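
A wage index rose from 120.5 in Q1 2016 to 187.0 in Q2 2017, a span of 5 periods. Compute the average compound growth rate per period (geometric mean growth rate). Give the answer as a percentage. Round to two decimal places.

9.19%

Growth factor = (187.0/120.5)^(1/5) = (1.551867)^(1/5) = 1.091870
Growth rate = 1.091870 − 1 = 0.091870 = 9.1870%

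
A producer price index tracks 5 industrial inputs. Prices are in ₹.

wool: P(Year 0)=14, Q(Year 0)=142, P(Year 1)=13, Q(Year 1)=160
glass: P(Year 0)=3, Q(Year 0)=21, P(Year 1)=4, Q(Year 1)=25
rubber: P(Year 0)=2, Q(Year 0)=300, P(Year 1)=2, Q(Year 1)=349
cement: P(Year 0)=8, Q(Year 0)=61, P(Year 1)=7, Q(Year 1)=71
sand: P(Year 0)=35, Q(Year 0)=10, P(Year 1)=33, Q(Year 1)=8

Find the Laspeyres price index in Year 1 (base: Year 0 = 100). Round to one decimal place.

94.2

Laspeyres price index uses base-period quantities as weights.
ΣP(Year 1)·Q(Year 0) = 13×142 + 4×21 + 2×300 + 7×61 + 33×10 = 1846 + 84 + 600 + 427 + 330 = 3287
ΣP(Year 0)·Q(Year 0) = 14×142 + 3×21 + 2×300 + 8×61 + 35×10 = 1988 + 63 + 600 + 488 + 350 = 3489
Index = 3287 / 3489 × 100 = 94.2104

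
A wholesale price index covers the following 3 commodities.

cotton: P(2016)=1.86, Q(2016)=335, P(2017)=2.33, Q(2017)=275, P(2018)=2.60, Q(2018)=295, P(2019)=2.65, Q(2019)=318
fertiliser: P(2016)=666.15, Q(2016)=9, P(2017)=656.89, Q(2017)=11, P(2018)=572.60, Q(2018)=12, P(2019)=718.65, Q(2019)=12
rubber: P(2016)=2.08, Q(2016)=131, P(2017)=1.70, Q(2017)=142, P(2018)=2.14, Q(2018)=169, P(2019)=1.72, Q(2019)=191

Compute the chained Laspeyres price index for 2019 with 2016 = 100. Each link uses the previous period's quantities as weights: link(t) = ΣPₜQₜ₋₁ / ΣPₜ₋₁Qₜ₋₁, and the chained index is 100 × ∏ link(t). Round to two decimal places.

Link 2016→2017:
ΣP(2017)Q(2016) = 2.33×335 + 656.89×9 + 1.70×131 = 780.55 + 5912.01 + 222.7 = 6915.26
ΣP(2016)Q(2016) = 1.86×335 + 666.15×9 + 2.08×131 = 623.1 + 5995.35 + 272.48 = 6890.93
link = 6915.26/6890.93 = 1.003531
Link 2017→2018:
ΣP(2018)Q(2017) = 2.60×275 + 572.60×11 + 2.14×142 = 715 + 6298.6 + 303.88 = 7317.48
ΣP(2017)Q(2017) = 2.33×275 + 656.89×11 + 1.70×142 = 640.75 + 7225.79 + 241.4 = 8107.94
link = 7317.48/8107.94 = 0.902508
Link 2018→2019:
ΣP(2019)Q(2018) = 2.65×295 + 718.65×12 + 1.72×169 = 781.75 + 8623.8 + 290.68 = 9696.23
ΣP(2018)Q(2018) = 2.60×295 + 572.60×12 + 2.14×169 = 767 + 6871.2 + 361.66 = 7999.86
link = 9696.23/7999.86 = 1.212050
Chained index = 100 × 1.003531 × 0.902508 × 1.212050 = 109.7747

109.77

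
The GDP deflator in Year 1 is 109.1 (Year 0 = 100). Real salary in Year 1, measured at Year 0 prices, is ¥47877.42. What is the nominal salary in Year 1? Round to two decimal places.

Nominal = Real × (Index/100) = 47877.42 × (109.1/100)
        = 47877.42 × 1.091 = 52234.2652

52234.27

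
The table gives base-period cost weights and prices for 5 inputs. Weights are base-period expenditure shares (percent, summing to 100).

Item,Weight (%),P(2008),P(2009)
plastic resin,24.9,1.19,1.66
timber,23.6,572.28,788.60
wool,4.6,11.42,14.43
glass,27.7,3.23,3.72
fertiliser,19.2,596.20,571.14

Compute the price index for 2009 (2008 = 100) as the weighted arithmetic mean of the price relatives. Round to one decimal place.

plastic resin: 24.9 × (1.66/1.19) = 24.9 × 1.394958 = 34.7345
timber: 23.6 × (788.60/572.28) = 23.6 × 1.377997 = 32.5207
wool: 4.6 × (14.43/11.42) = 4.6 × 1.263573 = 5.8124
glass: 27.7 × (3.72/3.23) = 27.7 × 1.151703 = 31.9022
fertiliser: 19.2 × (571.14/596.20) = 19.2 × 0.957967 = 18.3930
Index = Σ wᵢ·(p₁ᵢ/p₀ᵢ) = 34.7345 + 32.5207 + 5.8124 + 31.9022 + 18.3930 = 123.3627

123.4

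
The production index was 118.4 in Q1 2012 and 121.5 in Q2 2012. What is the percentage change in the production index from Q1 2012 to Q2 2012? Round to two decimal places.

Change = (121.5 − 118.4) / 118.4 × 100
       = 3.1 / 118.4 × 100 = 2.6182%

2.62%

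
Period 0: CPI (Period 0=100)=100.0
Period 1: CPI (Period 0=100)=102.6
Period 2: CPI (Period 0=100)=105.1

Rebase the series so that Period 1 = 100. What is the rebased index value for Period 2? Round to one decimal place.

102.4

Rebased(Period 2) = 105.1 / 102.6 × 100 = 102.4366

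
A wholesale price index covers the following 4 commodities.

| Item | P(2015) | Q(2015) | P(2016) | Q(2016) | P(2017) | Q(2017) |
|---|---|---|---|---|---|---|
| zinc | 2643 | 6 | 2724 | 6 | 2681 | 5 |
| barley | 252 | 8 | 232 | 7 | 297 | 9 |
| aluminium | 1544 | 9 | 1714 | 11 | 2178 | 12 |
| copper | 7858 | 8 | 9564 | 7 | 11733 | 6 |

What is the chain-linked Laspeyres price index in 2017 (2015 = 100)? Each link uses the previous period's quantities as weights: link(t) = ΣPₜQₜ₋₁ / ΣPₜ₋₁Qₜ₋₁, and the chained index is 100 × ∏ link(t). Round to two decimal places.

139.36

Link 2015→2016:
ΣP(2016)Q(2015) = 2724×6 + 232×8 + 1714×9 + 9564×8 = 16344 + 1856 + 15426 + 76512 = 110138
ΣP(2015)Q(2015) = 2643×6 + 252×8 + 1544×9 + 7858×8 = 15858 + 2016 + 13896 + 62864 = 94634
link = 110138/94634 = 1.163831
Link 2016→2017:
ΣP(2017)Q(2016) = 2681×6 + 297×7 + 2178×11 + 11733×7 = 16086 + 2079 + 23958 + 82131 = 124254
ΣP(2016)Q(2016) = 2724×6 + 232×7 + 1714×11 + 9564×7 = 16344 + 1624 + 18854 + 66948 = 103770
link = 124254/103770 = 1.197398
Chained index = 100 × 1.163831 × 1.197398 = 139.3569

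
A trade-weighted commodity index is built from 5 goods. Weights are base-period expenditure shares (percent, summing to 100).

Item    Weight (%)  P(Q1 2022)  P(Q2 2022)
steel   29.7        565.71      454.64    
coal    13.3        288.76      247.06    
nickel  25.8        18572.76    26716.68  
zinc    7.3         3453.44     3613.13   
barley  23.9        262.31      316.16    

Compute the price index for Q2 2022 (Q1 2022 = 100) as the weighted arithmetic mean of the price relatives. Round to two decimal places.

108.81

steel: 29.7 × (454.64/565.71) = 29.7 × 0.803663 = 23.8688
coal: 13.3 × (247.06/288.76) = 13.3 × 0.855589 = 11.3793
nickel: 25.8 × (26716.68/18572.76) = 25.8 × 1.438487 = 37.1130
zinc: 7.3 × (3613.13/3453.44) = 7.3 × 1.046241 = 7.6376
barley: 23.9 × (316.16/262.31) = 23.9 × 1.205291 = 28.8065
Index = Σ wᵢ·(p₁ᵢ/p₀ᵢ) = 23.8688 + 11.3793 + 37.1130 + 7.6376 + 28.8065 = 108.8051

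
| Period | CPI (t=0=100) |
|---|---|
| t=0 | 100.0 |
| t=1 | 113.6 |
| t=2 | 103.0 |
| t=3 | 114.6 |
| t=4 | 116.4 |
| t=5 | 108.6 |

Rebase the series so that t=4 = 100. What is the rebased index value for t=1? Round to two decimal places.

Rebased(t=1) = 113.6 / 116.4 × 100 = 97.5945

97.59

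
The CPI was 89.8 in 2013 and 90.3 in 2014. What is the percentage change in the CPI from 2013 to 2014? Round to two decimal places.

Change = (90.3 − 89.8) / 89.8 × 100
       = 0.5 / 89.8 × 100 = 0.5568%

0.56%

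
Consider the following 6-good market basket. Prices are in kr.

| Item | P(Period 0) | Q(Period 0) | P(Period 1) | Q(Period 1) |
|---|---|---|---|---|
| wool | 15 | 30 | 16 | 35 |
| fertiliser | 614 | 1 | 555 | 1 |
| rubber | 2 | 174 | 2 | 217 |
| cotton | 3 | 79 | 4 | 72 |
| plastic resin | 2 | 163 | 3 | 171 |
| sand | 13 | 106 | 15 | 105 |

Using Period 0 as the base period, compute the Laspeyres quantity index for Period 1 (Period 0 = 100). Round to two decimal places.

104.26

Laspeyres quantity index uses base-period prices as weights.
ΣP(Period 0)·Q(Period 1) = 15×35 + 614×1 + 2×217 + 3×72 + 2×171 + 13×105 = 525 + 614 + 434 + 216 + 342 + 1365 = 3496
ΣP(Period 0)·Q(Period 0) = 15×30 + 614×1 + 2×174 + 3×79 + 2×163 + 13×106 = 450 + 614 + 348 + 237 + 326 + 1378 = 3353
Index = 3496 / 3353 × 100 = 104.2648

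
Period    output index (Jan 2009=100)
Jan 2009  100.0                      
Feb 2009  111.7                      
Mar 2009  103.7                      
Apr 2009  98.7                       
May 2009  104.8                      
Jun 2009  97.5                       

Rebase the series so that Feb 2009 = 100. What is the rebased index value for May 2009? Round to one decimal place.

93.8

Rebased(May 2009) = 104.8 / 111.7 × 100 = 93.8227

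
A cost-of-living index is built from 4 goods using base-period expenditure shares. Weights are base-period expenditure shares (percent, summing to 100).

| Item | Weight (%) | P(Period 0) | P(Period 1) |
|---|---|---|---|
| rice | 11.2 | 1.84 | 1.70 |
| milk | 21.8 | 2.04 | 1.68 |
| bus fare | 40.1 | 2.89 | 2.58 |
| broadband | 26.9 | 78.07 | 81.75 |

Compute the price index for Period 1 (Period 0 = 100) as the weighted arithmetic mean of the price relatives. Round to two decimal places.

rice: 11.2 × (1.70/1.84) = 11.2 × 0.923913 = 10.3478
milk: 21.8 × (1.68/2.04) = 21.8 × 0.823529 = 17.9529
bus fare: 40.1 × (2.58/2.89) = 40.1 × 0.892734 = 35.7986
broadband: 26.9 × (81.75/78.07) = 26.9 × 1.047137 = 28.1680
Index = Σ wᵢ·(p₁ᵢ/p₀ᵢ) = 10.3478 + 17.9529 + 35.7986 + 28.1680 = 92.2674

92.27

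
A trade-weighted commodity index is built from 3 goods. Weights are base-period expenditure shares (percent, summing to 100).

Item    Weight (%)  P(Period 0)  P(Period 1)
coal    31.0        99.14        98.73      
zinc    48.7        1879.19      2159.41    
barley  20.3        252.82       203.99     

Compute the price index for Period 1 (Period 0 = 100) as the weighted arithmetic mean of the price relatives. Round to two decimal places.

103.21

coal: 31.0 × (98.73/99.14) = 31.0 × 0.995864 = 30.8718
zinc: 48.7 × (2159.41/1879.19) = 48.7 × 1.149117 = 55.9620
barley: 20.3 × (203.99/252.82) = 20.3 × 0.806859 = 16.3792
Index = Σ wᵢ·(p₁ᵢ/p₀ᵢ) = 30.8718 + 55.9620 + 16.3792 = 103.2130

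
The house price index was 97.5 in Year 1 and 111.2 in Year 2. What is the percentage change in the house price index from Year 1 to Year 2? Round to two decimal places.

Change = (111.2 − 97.5) / 97.5 × 100
       = 13.7 / 97.5 × 100 = 14.0513%

14.05%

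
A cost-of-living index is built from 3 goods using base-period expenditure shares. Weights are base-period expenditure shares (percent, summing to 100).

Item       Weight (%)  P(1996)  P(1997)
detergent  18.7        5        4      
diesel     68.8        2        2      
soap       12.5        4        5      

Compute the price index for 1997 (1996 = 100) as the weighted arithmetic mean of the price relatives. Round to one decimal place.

99.4

detergent: 18.7 × (4/5) = 18.7 × 0.800000 = 14.9600
diesel: 68.8 × (2/2) = 68.8 × 1.000000 = 68.8000
soap: 12.5 × (5/4) = 12.5 × 1.250000 = 15.6250
Index = Σ wᵢ·(p₁ᵢ/p₀ᵢ) = 14.9600 + 68.8000 + 15.6250 = 99.3850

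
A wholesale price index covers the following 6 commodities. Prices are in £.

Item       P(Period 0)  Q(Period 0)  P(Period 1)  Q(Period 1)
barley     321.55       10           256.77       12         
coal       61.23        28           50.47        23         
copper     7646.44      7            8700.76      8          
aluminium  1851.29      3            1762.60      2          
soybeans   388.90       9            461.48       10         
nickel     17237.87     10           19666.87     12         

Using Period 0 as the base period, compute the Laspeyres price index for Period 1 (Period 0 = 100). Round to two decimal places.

Laspeyres price index uses base-period quantities as weights.
ΣP(Period 1)·Q(Period 0) = 256.77×10 + 50.47×28 + 8700.76×7 + 1762.60×3 + 461.48×9 + 19666.87×10 = 2567.7 + 1413.16 + 60905.32 + 5287.8 + 4153.32 + 196668.7 = 270996
ΣP(Period 0)·Q(Period 0) = 321.55×10 + 61.23×28 + 7646.44×7 + 1851.29×3 + 388.90×9 + 17237.87×10 = 3215.5 + 1714.44 + 53525.08 + 5553.87 + 3500.1 + 172378.7 = 239887.69
Index = 270996 / 239887.69 × 100 = 112.9679

112.97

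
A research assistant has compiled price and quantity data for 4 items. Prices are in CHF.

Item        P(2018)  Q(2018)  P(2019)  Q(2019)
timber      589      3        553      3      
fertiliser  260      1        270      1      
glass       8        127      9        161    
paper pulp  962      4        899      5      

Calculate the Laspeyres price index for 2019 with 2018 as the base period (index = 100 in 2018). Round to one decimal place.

Laspeyres price index uses base-period quantities as weights.
ΣP(2019)·Q(2018) = 553×3 + 270×1 + 9×127 + 899×4 = 1659 + 270 + 1143 + 3596 = 6668
ΣP(2018)·Q(2018) = 589×3 + 260×1 + 8×127 + 962×4 = 1767 + 260 + 1016 + 3848 = 6891
Index = 6668 / 6891 × 100 = 96.7639

96.8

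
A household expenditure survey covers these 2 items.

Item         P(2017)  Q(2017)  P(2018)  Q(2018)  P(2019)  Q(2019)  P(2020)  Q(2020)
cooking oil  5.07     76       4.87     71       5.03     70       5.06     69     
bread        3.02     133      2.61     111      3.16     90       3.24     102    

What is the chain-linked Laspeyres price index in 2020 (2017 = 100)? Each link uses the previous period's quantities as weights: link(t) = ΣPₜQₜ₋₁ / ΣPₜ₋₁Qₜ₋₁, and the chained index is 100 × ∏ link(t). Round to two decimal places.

Link 2017→2018:
ΣP(2018)Q(2017) = 4.87×76 + 2.61×133 = 370.12 + 347.13 = 717.25
ΣP(2017)Q(2017) = 5.07×76 + 3.02×133 = 385.32 + 401.66 = 786.98
link = 717.25/786.98 = 0.911395
Link 2018→2019:
ΣP(2019)Q(2018) = 5.03×71 + 3.16×111 = 357.13 + 350.76 = 707.89
ΣP(2018)Q(2018) = 4.87×71 + 2.61×111 = 345.77 + 289.71 = 635.48
link = 707.89/635.48 = 1.113945
Link 2019→2020:
ΣP(2020)Q(2019) = 5.06×70 + 3.24×90 = 354.2 + 291.6 = 645.8
ΣP(2019)Q(2019) = 5.03×70 + 3.16×90 = 352.1 + 284.4 = 636.5
link = 645.8/636.5 = 1.014611
Chained index = 100 × 0.911395 × 1.113945 × 1.014611 = 103.0079

103.01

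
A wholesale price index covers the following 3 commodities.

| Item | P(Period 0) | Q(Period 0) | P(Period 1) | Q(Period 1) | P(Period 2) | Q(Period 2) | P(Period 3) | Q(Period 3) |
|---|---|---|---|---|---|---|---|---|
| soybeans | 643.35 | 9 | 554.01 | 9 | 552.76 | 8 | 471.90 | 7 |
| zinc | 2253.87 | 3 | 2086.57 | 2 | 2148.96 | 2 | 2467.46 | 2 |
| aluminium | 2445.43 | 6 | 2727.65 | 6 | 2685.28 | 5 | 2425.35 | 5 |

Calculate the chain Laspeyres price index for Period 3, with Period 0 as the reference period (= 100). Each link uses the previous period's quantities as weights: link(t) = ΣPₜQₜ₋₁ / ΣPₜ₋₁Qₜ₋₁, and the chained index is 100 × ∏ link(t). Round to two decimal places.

Link Period 0→Period 1:
ΣP(Period 1)Q(Period 0) = 554.01×9 + 2086.57×3 + 2727.65×6 = 4986.09 + 6259.71 + 16365.9 = 27611.7
ΣP(Period 0)Q(Period 0) = 643.35×9 + 2253.87×3 + 2445.43×6 = 5790.15 + 6761.61 + 14672.58 = 27224.34
link = 27611.7/27224.34 = 1.014228
Link Period 1→Period 2:
ΣP(Period 2)Q(Period 1) = 552.76×9 + 2148.96×2 + 2685.28×6 = 4974.84 + 4297.92 + 16111.68 = 25384.44
ΣP(Period 1)Q(Period 1) = 554.01×9 + 2086.57×2 + 2727.65×6 = 4986.09 + 4173.14 + 16365.9 = 25525.13
link = 25384.44/25525.13 = 0.994488
Link Period 2→Period 3:
ΣP(Period 3)Q(Period 2) = 471.90×8 + 2467.46×2 + 2425.35×5 = 3775.2 + 4934.92 + 12126.75 = 20836.87
ΣP(Period 2)Q(Period 2) = 552.76×8 + 2148.96×2 + 2685.28×5 = 4422.08 + 4297.92 + 13426.4 = 22146.4
link = 20836.87/22146.4 = 0.940869
Chained index = 100 × 1.014228 × 0.994488 × 0.940869 = 94.8997

94.90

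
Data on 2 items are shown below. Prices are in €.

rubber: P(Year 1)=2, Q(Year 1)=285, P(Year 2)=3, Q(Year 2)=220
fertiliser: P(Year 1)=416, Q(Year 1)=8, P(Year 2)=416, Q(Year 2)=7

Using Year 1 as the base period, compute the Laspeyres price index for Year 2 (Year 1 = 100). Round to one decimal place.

107.3

Laspeyres price index uses base-period quantities as weights.
ΣP(Year 2)·Q(Year 1) = 3×285 + 416×8 = 855 + 3328 = 4183
ΣP(Year 1)·Q(Year 1) = 2×285 + 416×8 = 570 + 3328 = 3898
Index = 4183 / 3898 × 100 = 107.3114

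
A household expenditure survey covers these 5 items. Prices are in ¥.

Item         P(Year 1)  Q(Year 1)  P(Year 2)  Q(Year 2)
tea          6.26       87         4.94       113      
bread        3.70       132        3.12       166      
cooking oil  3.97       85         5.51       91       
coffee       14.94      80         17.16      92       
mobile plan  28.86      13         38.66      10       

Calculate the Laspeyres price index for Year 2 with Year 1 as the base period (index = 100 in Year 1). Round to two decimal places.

Laspeyres price index uses base-period quantities as weights.
ΣP(Year 2)·Q(Year 1) = 4.94×87 + 3.12×132 + 5.51×85 + 17.16×80 + 38.66×13 = 429.78 + 411.84 + 468.35 + 1372.8 + 502.58 = 3185.35
ΣP(Year 1)·Q(Year 1) = 6.26×87 + 3.70×132 + 3.97×85 + 14.94×80 + 28.86×13 = 544.62 + 488.4 + 337.45 + 1195.2 + 375.18 = 2940.85
Index = 3185.35 / 2940.85 × 100 = 108.3139

108.31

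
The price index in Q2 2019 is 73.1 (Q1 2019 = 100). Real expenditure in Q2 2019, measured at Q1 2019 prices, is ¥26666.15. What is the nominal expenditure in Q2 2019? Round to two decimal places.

Nominal = Real × (Index/100) = 26666.15 × (73.1/100)
        = 26666.15 × 0.731 = 19492.9556

19492.96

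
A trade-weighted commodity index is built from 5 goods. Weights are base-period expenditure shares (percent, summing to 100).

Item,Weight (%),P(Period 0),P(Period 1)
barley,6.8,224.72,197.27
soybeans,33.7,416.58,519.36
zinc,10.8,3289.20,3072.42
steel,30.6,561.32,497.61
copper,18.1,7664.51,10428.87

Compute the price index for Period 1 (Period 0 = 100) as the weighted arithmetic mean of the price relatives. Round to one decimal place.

109.8

barley: 6.8 × (197.27/224.72) = 6.8 × 0.877848 = 5.9694
soybeans: 33.7 × (519.36/416.58) = 33.7 × 1.246723 = 42.0146
zinc: 10.8 × (3072.42/3289.20) = 10.8 × 0.934093 = 10.0882
steel: 30.6 × (497.61/561.32) = 30.6 × 0.886500 = 27.1269
copper: 18.1 × (10428.87/7664.51) = 18.1 × 1.360670 = 24.6281
Index = Σ wᵢ·(p₁ᵢ/p₀ᵢ) = 5.9694 + 42.0146 + 10.0882 + 27.1269 + 24.6281 = 109.8272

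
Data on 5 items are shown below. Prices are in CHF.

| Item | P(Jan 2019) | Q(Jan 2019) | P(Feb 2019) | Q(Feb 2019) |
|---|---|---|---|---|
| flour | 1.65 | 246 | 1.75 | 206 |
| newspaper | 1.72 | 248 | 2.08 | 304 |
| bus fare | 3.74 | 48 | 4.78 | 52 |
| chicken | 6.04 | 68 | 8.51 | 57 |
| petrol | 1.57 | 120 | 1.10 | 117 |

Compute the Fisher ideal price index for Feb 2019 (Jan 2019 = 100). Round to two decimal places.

117.06

Laspeyres component (base-period weights):
ΣP(Feb 2019)Q(Jan 2019) = 1.75×246 + 2.08×248 + 4.78×48 + 8.51×68 + 1.10×120 = 430.5 + 515.84 + 229.44 + 578.68 + 132 = 1886.46
ΣP(Jan 2019)Q(Jan 2019) = 1.65×246 + 1.72×248 + 3.74×48 + 6.04×68 + 1.57×120 = 405.9 + 426.56 + 179.52 + 410.72 + 188.4 = 1611.1
L = 1886.46 / 1611.1 × 100 = 117.0914
Paasche component (current-period weights):
ΣP(Feb 2019)Q(Feb 2019) = 1.75×206 + 2.08×304 + 4.78×52 + 8.51×57 + 1.10×117 = 360.5 + 632.32 + 248.56 + 485.07 + 128.7 = 1855.15
ΣP(Jan 2019)Q(Feb 2019) = 1.65×206 + 1.72×304 + 3.74×52 + 6.04×57 + 1.57×117 = 339.9 + 522.88 + 194.48 + 344.28 + 183.69 = 1585.23
P = 1855.15 / 1585.23 × 100 = 117.0272
Fisher = √(L × P) = √(117.0914 × 117.0272) = 117.0593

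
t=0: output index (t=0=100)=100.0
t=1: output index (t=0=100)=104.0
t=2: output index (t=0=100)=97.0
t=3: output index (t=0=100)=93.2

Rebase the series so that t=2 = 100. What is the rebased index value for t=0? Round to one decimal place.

103.1

Rebased(t=0) = 100.0 / 97.0 × 100 = 103.0928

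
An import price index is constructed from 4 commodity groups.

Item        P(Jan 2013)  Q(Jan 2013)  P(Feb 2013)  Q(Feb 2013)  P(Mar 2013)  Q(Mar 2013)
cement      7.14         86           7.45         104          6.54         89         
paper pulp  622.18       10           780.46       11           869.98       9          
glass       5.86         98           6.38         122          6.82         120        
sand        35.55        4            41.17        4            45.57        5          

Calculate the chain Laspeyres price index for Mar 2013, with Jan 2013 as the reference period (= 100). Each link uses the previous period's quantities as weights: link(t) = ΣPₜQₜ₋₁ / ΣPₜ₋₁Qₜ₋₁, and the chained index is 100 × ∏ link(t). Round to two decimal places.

Link Jan 2013→Feb 2013:
ΣP(Feb 2013)Q(Jan 2013) = 7.45×86 + 780.46×10 + 6.38×98 + 41.17×4 = 640.7 + 7804.6 + 625.24 + 164.68 = 9235.22
ΣP(Jan 2013)Q(Jan 2013) = 7.14×86 + 622.18×10 + 5.86×98 + 35.55×4 = 614.04 + 6221.8 + 574.28 + 142.2 = 7552.32
link = 9235.22/7552.32 = 1.222832
Link Feb 2013→Mar 2013:
ΣP(Mar 2013)Q(Feb 2013) = 6.54×104 + 869.98×11 + 6.82×122 + 45.57×4 = 680.16 + 9569.78 + 832.04 + 182.28 = 11264.26
ΣP(Feb 2013)Q(Feb 2013) = 7.45×104 + 780.46×11 + 6.38×122 + 41.17×4 = 774.8 + 8585.06 + 778.36 + 164.68 = 10302.9
link = 11264.26/10302.9 = 1.093310
Chained index = 100 × 1.222832 × 1.093310 = 133.6934

133.69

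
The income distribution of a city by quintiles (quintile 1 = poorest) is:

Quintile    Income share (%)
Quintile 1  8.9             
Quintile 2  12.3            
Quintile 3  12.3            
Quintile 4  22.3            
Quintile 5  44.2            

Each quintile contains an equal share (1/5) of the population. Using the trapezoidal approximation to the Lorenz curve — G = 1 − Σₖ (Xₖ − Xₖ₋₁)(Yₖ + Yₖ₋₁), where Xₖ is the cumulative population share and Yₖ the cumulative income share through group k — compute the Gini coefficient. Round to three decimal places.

0.322

Cumulative income shares Yₖ: 0.0890, 0.2120, 0.3350, 0.5580, 1.0000
Σ (Xₖ−Xₖ₋₁)(Yₖ+Yₖ₋₁) = (1/5)(0.0890+0.0000) + (1/5)(0.2120+0.0890) + (1/5)(0.3350+0.2120) + (1/5)(0.5580+0.3350) + (1/5)(1.0000+0.5580)
  = 0.0178 + 0.0602 + 0.1094 + 0.1786 + 0.3116 = 0.6776
G = 1 − 0.6776 = 0.3224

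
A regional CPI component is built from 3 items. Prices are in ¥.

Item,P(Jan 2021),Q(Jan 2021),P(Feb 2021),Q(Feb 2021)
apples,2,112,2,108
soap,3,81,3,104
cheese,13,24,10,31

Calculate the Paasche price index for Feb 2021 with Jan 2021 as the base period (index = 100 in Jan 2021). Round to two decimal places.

90.01

Paasche price index uses current-period quantities as weights.
ΣP(Feb 2021)·Q(Feb 2021) = 2×108 + 3×104 + 10×31 = 216 + 312 + 310 = 838
ΣP(Jan 2021)·Q(Feb 2021) = 2×108 + 3×104 + 13×31 = 216 + 312 + 403 = 931
Index = 838 / 931 × 100 = 90.0107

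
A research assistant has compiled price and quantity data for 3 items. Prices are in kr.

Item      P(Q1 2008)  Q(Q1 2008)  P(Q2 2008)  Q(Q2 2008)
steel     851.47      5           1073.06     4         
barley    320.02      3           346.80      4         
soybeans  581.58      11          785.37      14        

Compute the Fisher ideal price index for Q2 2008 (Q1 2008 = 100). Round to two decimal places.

Laspeyres component (base-period weights):
ΣP(Q2 2008)Q(Q1 2008) = 1073.06×5 + 346.80×3 + 785.37×11 = 5365.3 + 1040.4 + 8639.07 = 15044.77
ΣP(Q1 2008)Q(Q1 2008) = 851.47×5 + 320.02×3 + 581.58×11 = 4257.35 + 960.06 + 6397.38 = 11614.79
L = 15044.77 / 11614.79 × 100 = 129.5311
Paasche component (current-period weights):
ΣP(Q2 2008)Q(Q2 2008) = 1073.06×4 + 346.80×4 + 785.37×14 = 4292.24 + 1387.2 + 10995.18 = 16674.62
ΣP(Q1 2008)Q(Q2 2008) = 851.47×4 + 320.02×4 + 581.58×14 = 3405.88 + 1280.08 + 8142.12 = 12828.08
P = 16674.62 / 12828.08 × 100 = 129.9853
Fisher = √(L × P) = √(129.5311 × 129.9853) = 129.7580

129.76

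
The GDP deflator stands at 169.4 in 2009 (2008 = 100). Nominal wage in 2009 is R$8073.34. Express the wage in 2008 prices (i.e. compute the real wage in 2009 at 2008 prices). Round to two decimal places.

4765.84

Real = Nominal ÷ (Index/100) = 8073.34 ÷ (169.4/100)
     = 8073.34 ÷ 1.694 = 4765.8442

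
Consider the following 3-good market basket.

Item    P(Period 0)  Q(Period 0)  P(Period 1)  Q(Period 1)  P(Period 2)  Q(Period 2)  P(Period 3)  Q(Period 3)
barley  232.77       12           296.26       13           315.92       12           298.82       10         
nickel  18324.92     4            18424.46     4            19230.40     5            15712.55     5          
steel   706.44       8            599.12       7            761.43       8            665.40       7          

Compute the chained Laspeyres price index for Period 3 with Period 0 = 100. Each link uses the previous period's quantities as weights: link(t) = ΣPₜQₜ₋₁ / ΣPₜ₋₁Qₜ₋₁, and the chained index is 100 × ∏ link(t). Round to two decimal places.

87.47

Link Period 0→Period 1:
ΣP(Period 1)Q(Period 0) = 296.26×12 + 18424.46×4 + 599.12×8 = 3555.12 + 73697.84 + 4792.96 = 82045.92
ΣP(Period 0)Q(Period 0) = 232.77×12 + 18324.92×4 + 706.44×8 = 2793.24 + 73299.68 + 5651.52 = 81744.44
link = 82045.92/81744.44 = 1.003688
Link Period 1→Period 2:
ΣP(Period 2)Q(Period 1) = 315.92×13 + 19230.40×4 + 761.43×7 = 4106.96 + 76921.6 + 5330.01 = 86358.57
ΣP(Period 1)Q(Period 1) = 296.26×13 + 18424.46×4 + 599.12×7 = 3851.38 + 73697.84 + 4193.84 = 81743.06
link = 86358.57/81743.06 = 1.056464
Link Period 2→Period 3:
ΣP(Period 3)Q(Period 2) = 298.82×12 + 15712.55×5 + 665.40×8 = 3585.84 + 78562.75 + 5323.2 = 87471.79
ΣP(Period 2)Q(Period 2) = 315.92×12 + 19230.40×5 + 761.43×8 = 3791.04 + 96152 + 6091.44 = 106034.48
link = 87471.79/106034.48 = 0.824937
Chained index = 100 × 1.003688 × 1.056464 × 0.824937 = 87.4730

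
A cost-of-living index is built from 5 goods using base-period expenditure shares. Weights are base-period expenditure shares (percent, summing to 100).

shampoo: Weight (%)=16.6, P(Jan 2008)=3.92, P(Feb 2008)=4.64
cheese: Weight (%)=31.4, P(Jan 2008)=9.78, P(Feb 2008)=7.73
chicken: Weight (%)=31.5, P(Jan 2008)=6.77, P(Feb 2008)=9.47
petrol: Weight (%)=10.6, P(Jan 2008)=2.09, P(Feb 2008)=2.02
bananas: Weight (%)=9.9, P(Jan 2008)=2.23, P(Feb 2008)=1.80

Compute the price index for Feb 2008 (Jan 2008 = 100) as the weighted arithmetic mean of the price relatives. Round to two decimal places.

106.77

shampoo: 16.6 × (4.64/3.92) = 16.6 × 1.183673 = 19.6490
cheese: 31.4 × (7.73/9.78) = 31.4 × 0.790389 = 24.8182
chicken: 31.5 × (9.47/6.77) = 31.5 × 1.398818 = 44.0628
petrol: 10.6 × (2.02/2.09) = 10.6 × 0.966507 = 10.2450
bananas: 9.9 × (1.80/2.23) = 9.9 × 0.807175 = 7.9910
Index = Σ wᵢ·(p₁ᵢ/p₀ᵢ) = 19.6490 + 24.8182 + 44.0628 + 10.2450 + 7.9910 = 106.7660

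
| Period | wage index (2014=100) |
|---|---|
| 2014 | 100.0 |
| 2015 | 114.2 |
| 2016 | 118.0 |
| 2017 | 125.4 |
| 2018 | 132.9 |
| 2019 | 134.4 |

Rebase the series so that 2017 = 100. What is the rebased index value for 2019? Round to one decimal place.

107.2

Rebased(2019) = 134.4 / 125.4 × 100 = 107.1770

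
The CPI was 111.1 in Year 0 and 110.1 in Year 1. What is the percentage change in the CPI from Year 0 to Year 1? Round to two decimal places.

-0.90%

Change = (110.1 − 111.1) / 111.1 × 100
       = -1.0 / 111.1 × 100 = -0.9001%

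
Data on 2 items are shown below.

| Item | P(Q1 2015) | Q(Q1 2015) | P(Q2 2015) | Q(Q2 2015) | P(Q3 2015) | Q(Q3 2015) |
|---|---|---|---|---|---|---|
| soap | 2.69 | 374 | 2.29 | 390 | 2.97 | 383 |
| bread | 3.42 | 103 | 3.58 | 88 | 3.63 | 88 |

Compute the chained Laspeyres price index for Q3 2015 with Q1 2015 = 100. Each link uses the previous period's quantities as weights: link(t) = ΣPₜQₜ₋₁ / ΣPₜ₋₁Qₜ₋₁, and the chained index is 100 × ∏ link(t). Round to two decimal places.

Link Q1 2015→Q2 2015:
ΣP(Q2 2015)Q(Q1 2015) = 2.29×374 + 3.58×103 = 856.46 + 368.74 = 1225.2
ΣP(Q1 2015)Q(Q1 2015) = 2.69×374 + 3.42×103 = 1006.06 + 352.26 = 1358.32
link = 1225.2/1358.32 = 0.901997
Link Q2 2015→Q3 2015:
ΣP(Q3 2015)Q(Q2 2015) = 2.97×390 + 3.63×88 = 1158.3 + 319.44 = 1477.74
ΣP(Q2 2015)Q(Q2 2015) = 2.29×390 + 3.58×88 = 893.1 + 315.04 = 1208.14
link = 1477.74/1208.14 = 1.223153
Chained index = 100 × 0.901997 × 1.223153 = 110.3280

110.33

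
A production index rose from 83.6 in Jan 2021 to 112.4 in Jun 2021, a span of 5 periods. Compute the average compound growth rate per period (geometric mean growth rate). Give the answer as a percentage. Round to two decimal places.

Growth factor = (112.4/83.6)^(1/5) = (1.344498)^(1/5) = 1.060992
Growth rate = 1.060992 − 1 = 0.060992 = 6.0992%

6.10%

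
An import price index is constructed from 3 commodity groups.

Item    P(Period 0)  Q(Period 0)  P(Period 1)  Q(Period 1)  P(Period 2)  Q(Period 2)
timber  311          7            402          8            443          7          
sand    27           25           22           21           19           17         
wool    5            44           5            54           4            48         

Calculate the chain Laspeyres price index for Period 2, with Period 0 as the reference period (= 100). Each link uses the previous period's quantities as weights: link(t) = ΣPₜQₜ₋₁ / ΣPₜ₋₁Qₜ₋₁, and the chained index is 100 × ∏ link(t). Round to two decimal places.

122.90

Link Period 0→Period 1:
ΣP(Period 1)Q(Period 0) = 402×7 + 22×25 + 5×44 = 2814 + 550 + 220 = 3584
ΣP(Period 0)Q(Period 0) = 311×7 + 27×25 + 5×44 = 2177 + 675 + 220 = 3072
link = 3584/3072 = 1.166667
Link Period 1→Period 2:
ΣP(Period 2)Q(Period 1) = 443×8 + 19×21 + 4×54 = 3544 + 399 + 216 = 4159
ΣP(Period 1)Q(Period 1) = 402×8 + 22×21 + 5×54 = 3216 + 462 + 270 = 3948
link = 4159/3948 = 1.053445
Chained index = 100 × 1.166667 × 1.053445 = 122.9019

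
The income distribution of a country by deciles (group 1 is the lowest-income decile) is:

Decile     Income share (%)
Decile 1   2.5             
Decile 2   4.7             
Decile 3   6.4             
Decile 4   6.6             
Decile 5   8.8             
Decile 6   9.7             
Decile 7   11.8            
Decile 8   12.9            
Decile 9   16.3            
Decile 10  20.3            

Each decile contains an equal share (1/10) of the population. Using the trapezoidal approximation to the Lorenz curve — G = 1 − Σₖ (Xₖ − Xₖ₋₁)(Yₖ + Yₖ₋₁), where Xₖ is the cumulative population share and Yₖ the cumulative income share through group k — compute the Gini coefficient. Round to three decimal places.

Cumulative income shares Yₖ: 0.0250, 0.0720, 0.1360, 0.2020, 0.2900, 0.3870, 0.5050, 0.6340, 0.7970, 1.0000
Σ (Xₖ−Xₖ₋₁)(Yₖ+Yₖ₋₁) = (1/10)(0.0250+0.0000) + (1/10)(0.0720+0.0250) + (1/10)(0.1360+0.0720) + (1/10)(0.2020+0.1360) + (1/10)(0.2900+0.2020) + (1/10)(0.3870+0.2900) + (1/10)(0.5050+0.3870) + (1/10)(0.6340+0.5050) + (1/10)(0.7970+0.6340) + (1/10)(1.0000+0.7970)
  = 0.0025 + 0.0097 + 0.0208 + 0.0338 + 0.0492 + 0.0677 + 0.0892 + 0.1139 + 0.1431 + 0.1797 = 0.7096
G = 1 − 0.7096 = 0.2904

0.290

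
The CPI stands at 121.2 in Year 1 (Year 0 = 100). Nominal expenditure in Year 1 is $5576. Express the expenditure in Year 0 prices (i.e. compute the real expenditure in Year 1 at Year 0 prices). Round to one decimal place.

Real = Nominal ÷ (Index/100) = 5576 ÷ (121.2/100)
     = 5576 ÷ 1.212 = 4600.6601

4600.7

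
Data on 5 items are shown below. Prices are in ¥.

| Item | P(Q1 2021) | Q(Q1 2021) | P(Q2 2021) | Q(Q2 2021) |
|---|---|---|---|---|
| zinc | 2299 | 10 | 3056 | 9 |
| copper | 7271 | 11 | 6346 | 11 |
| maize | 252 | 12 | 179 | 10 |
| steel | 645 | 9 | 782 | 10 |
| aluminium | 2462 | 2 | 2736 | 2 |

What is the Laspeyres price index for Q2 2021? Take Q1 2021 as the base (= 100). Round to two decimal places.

98.54

Laspeyres price index uses base-period quantities as weights.
ΣP(Q2 2021)·Q(Q1 2021) = 3056×10 + 6346×11 + 179×12 + 782×9 + 2736×2 = 30560 + 69806 + 2148 + 7038 + 5472 = 115024
ΣP(Q1 2021)·Q(Q1 2021) = 2299×10 + 7271×11 + 252×12 + 645×9 + 2462×2 = 22990 + 79981 + 3024 + 5805 + 4924 = 116724
Index = 115024 / 116724 × 100 = 98.5436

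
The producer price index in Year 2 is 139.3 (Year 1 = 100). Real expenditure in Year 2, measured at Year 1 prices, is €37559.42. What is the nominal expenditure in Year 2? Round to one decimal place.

Nominal = Real × (Index/100) = 37559.42 × (139.3/100)
        = 37559.42 × 1.393 = 52320.2721

52320.3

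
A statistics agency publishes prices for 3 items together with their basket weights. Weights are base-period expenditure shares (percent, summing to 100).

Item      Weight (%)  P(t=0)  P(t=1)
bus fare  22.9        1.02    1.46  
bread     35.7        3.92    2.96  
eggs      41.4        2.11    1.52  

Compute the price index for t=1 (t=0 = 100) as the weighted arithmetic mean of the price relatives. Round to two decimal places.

bus fare: 22.9 × (1.46/1.02) = 22.9 × 1.431373 = 32.7784
bread: 35.7 × (2.96/3.92) = 35.7 × 0.755102 = 26.9571
eggs: 41.4 × (1.52/2.11) = 41.4 × 0.720379 = 29.8237
Index = Σ wᵢ·(p₁ᵢ/p₀ᵢ) = 32.7784 + 26.9571 + 29.8237 = 89.5593

89.56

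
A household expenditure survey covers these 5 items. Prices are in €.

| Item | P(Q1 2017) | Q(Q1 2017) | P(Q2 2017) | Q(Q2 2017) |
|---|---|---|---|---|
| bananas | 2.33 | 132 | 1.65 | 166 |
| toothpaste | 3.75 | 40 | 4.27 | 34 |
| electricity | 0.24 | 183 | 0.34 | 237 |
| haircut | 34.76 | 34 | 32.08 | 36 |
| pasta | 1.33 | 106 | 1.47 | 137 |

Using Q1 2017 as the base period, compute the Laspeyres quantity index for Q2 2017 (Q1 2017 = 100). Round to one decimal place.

Laspeyres quantity index uses base-period prices as weights.
ΣP(Q1 2017)·Q(Q2 2017) = 2.33×166 + 3.75×34 + 0.24×237 + 34.76×36 + 1.33×137 = 386.78 + 127.5 + 56.88 + 1251.36 + 182.21 = 2004.73
ΣP(Q1 2017)·Q(Q1 2017) = 2.33×132 + 3.75×40 + 0.24×183 + 34.76×34 + 1.33×106 = 307.56 + 150 + 43.92 + 1181.84 + 140.98 = 1824.3
Index = 2004.73 / 1824.3 × 100 = 109.8904

109.9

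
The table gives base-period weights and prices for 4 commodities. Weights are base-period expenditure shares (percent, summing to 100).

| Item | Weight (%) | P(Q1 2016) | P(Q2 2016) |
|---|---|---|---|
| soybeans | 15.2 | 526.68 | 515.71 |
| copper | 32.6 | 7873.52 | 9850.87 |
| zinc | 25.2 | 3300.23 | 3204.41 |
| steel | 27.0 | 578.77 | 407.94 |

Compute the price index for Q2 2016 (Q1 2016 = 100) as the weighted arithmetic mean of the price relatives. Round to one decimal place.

soybeans: 15.2 × (515.71/526.68) = 15.2 × 0.979171 = 14.8834
copper: 32.6 × (9850.87/7873.52) = 32.6 × 1.251139 = 40.7871
zinc: 25.2 × (3204.41/3300.23) = 25.2 × 0.970966 = 24.4683
steel: 27.0 × (407.94/578.77) = 27.0 × 0.704840 = 19.0307
Index = Σ wᵢ·(p₁ᵢ/p₀ᵢ) = 14.8834 + 40.7871 + 24.4683 + 19.0307 = 99.1695

99.2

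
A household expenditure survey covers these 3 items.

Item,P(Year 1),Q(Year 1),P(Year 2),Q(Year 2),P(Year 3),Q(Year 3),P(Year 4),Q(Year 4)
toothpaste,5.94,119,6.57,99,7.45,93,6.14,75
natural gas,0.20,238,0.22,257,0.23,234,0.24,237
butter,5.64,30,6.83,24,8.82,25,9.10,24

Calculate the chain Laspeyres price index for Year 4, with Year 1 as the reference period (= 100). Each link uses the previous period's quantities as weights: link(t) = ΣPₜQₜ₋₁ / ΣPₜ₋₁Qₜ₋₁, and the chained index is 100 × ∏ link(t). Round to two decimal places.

115.10

Link Year 1→Year 2:
ΣP(Year 2)Q(Year 1) = 6.57×119 + 0.22×238 + 6.83×30 = 781.83 + 52.36 + 204.9 = 1039.09
ΣP(Year 1)Q(Year 1) = 5.94×119 + 0.20×238 + 5.64×30 = 706.86 + 47.6 + 169.2 = 923.66
link = 1039.09/923.66 = 1.124970
Link Year 2→Year 3:
ΣP(Year 3)Q(Year 2) = 7.45×99 + 0.23×257 + 8.82×24 = 737.55 + 59.11 + 211.68 = 1008.34
ΣP(Year 2)Q(Year 2) = 6.57×99 + 0.22×257 + 6.83×24 = 650.43 + 56.54 + 163.92 = 870.89
link = 1008.34/870.89 = 1.157827
Link Year 3→Year 4:
ΣP(Year 4)Q(Year 3) = 6.14×93 + 0.24×234 + 9.10×25 = 571.02 + 56.16 + 227.5 = 854.68
ΣP(Year 3)Q(Year 3) = 7.45×93 + 0.23×234 + 8.82×25 = 692.85 + 53.82 + 220.5 = 967.17
link = 854.68/967.17 = 0.883692
Chained index = 100 × 1.124970 × 1.157827 × 0.883692 = 115.1027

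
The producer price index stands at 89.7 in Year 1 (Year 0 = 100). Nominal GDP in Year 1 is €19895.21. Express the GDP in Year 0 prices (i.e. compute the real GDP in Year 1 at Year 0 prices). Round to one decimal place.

22179.7

Real = Nominal ÷ (Index/100) = 19895.21 ÷ (89.7/100)
     = 19895.21 ÷ 0.897 = 22179.7213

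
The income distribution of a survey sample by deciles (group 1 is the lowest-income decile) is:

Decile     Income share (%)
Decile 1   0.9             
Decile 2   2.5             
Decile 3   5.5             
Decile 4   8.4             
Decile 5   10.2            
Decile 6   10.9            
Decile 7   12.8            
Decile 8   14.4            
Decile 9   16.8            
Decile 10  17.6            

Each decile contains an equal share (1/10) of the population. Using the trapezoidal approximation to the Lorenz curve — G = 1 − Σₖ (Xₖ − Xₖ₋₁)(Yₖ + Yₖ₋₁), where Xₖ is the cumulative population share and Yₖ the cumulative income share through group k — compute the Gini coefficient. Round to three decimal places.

Cumulative income shares Yₖ: 0.0090, 0.0340, 0.0890, 0.1730, 0.2750, 0.3840, 0.5120, 0.6560, 0.8240, 1.0000
Σ (Xₖ−Xₖ₋₁)(Yₖ+Yₖ₋₁) = (1/10)(0.0090+0.0000) + (1/10)(0.0340+0.0090) + (1/10)(0.0890+0.0340) + (1/10)(0.1730+0.0890) + (1/10)(0.2750+0.1730) + (1/10)(0.3840+0.2750) + (1/10)(0.5120+0.3840) + (1/10)(0.6560+0.5120) + (1/10)(0.8240+0.6560) + (1/10)(1.0000+0.8240)
  = 0.0009 + 0.0043 + 0.0123 + 0.0262 + 0.0448 + 0.0659 + 0.0896 + 0.1168 + 0.1480 + 0.1824 = 0.6912
G = 1 − 0.6912 = 0.3088

0.309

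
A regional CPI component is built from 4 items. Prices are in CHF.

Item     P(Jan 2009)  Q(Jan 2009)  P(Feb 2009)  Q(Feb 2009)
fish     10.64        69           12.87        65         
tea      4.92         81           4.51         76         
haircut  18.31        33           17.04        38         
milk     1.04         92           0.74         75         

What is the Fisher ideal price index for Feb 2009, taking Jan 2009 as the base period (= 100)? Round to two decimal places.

102.57

Laspeyres component (base-period weights):
ΣP(Feb 2009)Q(Jan 2009) = 12.87×69 + 4.51×81 + 17.04×33 + 0.74×92 = 888.03 + 365.31 + 562.32 + 68.08 = 1883.74
ΣP(Jan 2009)Q(Jan 2009) = 10.64×69 + 4.92×81 + 18.31×33 + 1.04×92 = 734.16 + 398.52 + 604.23 + 95.68 = 1832.59
L = 1883.74 / 1832.59 × 100 = 102.7911
Paasche component (current-period weights):
ΣP(Feb 2009)Q(Feb 2009) = 12.87×65 + 4.51×76 + 17.04×38 + 0.74×75 = 836.55 + 342.76 + 647.52 + 55.5 = 1882.33
ΣP(Jan 2009)Q(Feb 2009) = 10.64×65 + 4.92×76 + 18.31×38 + 1.04×75 = 691.6 + 373.92 + 695.78 + 78 = 1839.3
P = 1882.33 / 1839.3 × 100 = 102.3395
Fisher = √(L × P) = √(102.7911 × 102.3395) = 102.5651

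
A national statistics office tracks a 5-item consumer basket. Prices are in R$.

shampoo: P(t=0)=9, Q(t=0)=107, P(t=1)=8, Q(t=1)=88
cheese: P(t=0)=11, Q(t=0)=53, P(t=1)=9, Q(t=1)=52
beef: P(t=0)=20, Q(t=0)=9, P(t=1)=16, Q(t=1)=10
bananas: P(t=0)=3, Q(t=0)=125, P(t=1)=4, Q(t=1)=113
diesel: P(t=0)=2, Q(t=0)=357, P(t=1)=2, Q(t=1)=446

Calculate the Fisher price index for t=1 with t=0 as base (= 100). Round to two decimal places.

Laspeyres component (base-period weights):
ΣP(t=1)Q(t=0) = 8×107 + 9×53 + 16×9 + 4×125 + 2×357 = 856 + 477 + 144 + 500 + 714 = 2691
ΣP(t=0)Q(t=0) = 9×107 + 11×53 + 20×9 + 3×125 + 2×357 = 963 + 583 + 180 + 375 + 714 = 2815
L = 2691 / 2815 × 100 = 95.5950
Paasche component (current-period weights):
ΣP(t=1)Q(t=1) = 8×88 + 9×52 + 16×10 + 4×113 + 2×446 = 704 + 468 + 160 + 452 + 892 = 2676
ΣP(t=0)Q(t=1) = 9×88 + 11×52 + 20×10 + 3×113 + 2×446 = 792 + 572 + 200 + 339 + 892 = 2795
P = 2676 / 2795 × 100 = 95.7424
Fisher = √(L × P) = √(95.5950 × 95.7424) = 95.6687

95.67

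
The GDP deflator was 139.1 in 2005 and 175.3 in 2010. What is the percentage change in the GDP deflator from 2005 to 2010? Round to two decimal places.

26.02%

Change = (175.3 − 139.1) / 139.1 × 100
       = 36.2 / 139.1 × 100 = 26.0244%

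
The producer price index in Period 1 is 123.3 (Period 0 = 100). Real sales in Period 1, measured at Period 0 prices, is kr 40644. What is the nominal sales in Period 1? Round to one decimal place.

Nominal = Real × (Index/100) = 40644 × (123.3/100)
        = 40644 × 1.233 = 50114.0520

50114.1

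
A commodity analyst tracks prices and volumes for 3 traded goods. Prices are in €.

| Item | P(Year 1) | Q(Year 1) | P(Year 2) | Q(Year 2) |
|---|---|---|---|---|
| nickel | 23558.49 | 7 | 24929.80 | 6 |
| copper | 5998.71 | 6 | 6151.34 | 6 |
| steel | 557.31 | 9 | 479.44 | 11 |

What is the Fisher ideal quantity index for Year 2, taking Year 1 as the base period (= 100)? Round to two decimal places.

88.99

Laspeyres component (base-period weights):
ΣP(Year 1)Q(Year 2) = 23558.49×6 + 5998.71×6 + 557.31×11 = 141350.94 + 35992.26 + 6130.41 = 183473.61
ΣP(Year 1)Q(Year 1) = 23558.49×7 + 5998.71×6 + 557.31×9 = 164909.43 + 35992.26 + 5015.79 = 205917.48
L = 183473.61 / 205917.48 × 100 = 89.1006
Paasche component (current-period weights):
ΣP(Year 2)Q(Year 2) = 24929.80×6 + 6151.34×6 + 479.44×11 = 149578.8 + 36908.04 + 5273.84 = 191760.68
ΣP(Year 2)Q(Year 1) = 24929.80×7 + 6151.34×6 + 479.44×9 = 174508.6 + 36908.04 + 4314.96 = 215731.6
P = 191760.68 / 215731.6 × 100 = 88.8885
Fisher = √(L × P) = √(89.1006 × 88.8885) = 88.9945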